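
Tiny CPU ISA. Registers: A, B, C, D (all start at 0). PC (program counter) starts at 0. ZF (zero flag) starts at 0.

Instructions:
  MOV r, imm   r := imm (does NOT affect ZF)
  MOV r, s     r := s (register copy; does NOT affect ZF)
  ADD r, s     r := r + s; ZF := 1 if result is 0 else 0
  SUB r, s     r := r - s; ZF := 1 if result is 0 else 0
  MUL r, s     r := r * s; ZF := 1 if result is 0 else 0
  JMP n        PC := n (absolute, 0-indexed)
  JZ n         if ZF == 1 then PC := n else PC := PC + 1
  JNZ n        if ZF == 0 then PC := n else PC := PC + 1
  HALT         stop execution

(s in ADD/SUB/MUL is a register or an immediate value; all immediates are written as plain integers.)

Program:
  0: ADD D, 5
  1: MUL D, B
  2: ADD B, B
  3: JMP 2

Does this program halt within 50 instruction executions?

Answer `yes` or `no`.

Answer: no

Derivation:
Step 1: PC=0 exec 'ADD D, 5'. After: A=0 B=0 C=0 D=5 ZF=0 PC=1
Step 2: PC=1 exec 'MUL D, B'. After: A=0 B=0 C=0 D=0 ZF=1 PC=2
Step 3: PC=2 exec 'ADD B, B'. After: A=0 B=0 C=0 D=0 ZF=1 PC=3
Step 4: PC=3 exec 'JMP 2'. After: A=0 B=0 C=0 D=0 ZF=1 PC=2
State after step 4 equals state after step 2: the program is in a cycle of length 2 and will never halt.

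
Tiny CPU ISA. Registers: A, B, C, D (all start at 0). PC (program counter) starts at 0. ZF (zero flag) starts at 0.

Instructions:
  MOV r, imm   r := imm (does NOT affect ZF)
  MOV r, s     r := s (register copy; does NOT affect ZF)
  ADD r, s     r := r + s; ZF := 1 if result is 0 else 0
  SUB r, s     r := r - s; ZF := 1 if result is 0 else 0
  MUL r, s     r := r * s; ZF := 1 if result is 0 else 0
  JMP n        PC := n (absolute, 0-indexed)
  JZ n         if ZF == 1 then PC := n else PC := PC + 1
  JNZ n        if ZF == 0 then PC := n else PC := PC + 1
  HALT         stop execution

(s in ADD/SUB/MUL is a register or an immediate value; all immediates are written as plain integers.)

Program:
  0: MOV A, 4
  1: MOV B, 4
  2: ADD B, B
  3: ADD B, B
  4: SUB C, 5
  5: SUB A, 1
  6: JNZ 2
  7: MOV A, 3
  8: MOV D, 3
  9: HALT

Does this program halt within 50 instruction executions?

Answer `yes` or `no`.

Answer: yes

Derivation:
Step 1: PC=0 exec 'MOV A, 4'. After: A=4 B=0 C=0 D=0 ZF=0 PC=1
Step 2: PC=1 exec 'MOV B, 4'. After: A=4 B=4 C=0 D=0 ZF=0 PC=2
Step 3: PC=2 exec 'ADD B, B'. After: A=4 B=8 C=0 D=0 ZF=0 PC=3
Step 4: PC=3 exec 'ADD B, B'. After: A=4 B=16 C=0 D=0 ZF=0 PC=4
Step 5: PC=4 exec 'SUB C, 5'. After: A=4 B=16 C=-5 D=0 ZF=0 PC=5
Step 6: PC=5 exec 'SUB A, 1'. After: A=3 B=16 C=-5 D=0 ZF=0 PC=6
Step 7: PC=6 exec 'JNZ 2'. After: A=3 B=16 C=-5 D=0 ZF=0 PC=2
Step 8: PC=2 exec 'ADD B, B'. After: A=3 B=32 C=-5 D=0 ZF=0 PC=3
Step 9: PC=3 exec 'ADD B, B'. After: A=3 B=64 C=-5 D=0 ZF=0 PC=4
Step 10: PC=4 exec 'SUB C, 5'. After: A=3 B=64 C=-10 D=0 ZF=0 PC=5
Step 11: PC=5 exec 'SUB A, 1'. After: A=2 B=64 C=-10 D=0 ZF=0 PC=6
Step 12: PC=6 exec 'JNZ 2'. After: A=2 B=64 C=-10 D=0 ZF=0 PC=2
Step 13: PC=2 exec 'ADD B, B'. After: A=2 B=128 C=-10 D=0 ZF=0 PC=3
Step 14: PC=3 exec 'ADD B, B'. After: A=2 B=256 C=-10 D=0 ZF=0 PC=4
Step 15: PC=4 exec 'SUB C, 5'. After: A=2 B=256 C=-15 D=0 ZF=0 PC=5
Step 16: PC=5 exec 'SUB A, 1'. After: A=1 B=256 C=-15 D=0 ZF=0 PC=6
Step 17: PC=6 exec 'JNZ 2'. After: A=1 B=256 C=-15 D=0 ZF=0 PC=2
Step 18: PC=2 exec 'ADD B, B'. After: A=1 B=512 C=-15 D=0 ZF=0 PC=3
Step 19: PC=3 exec 'ADD B, B'. After: A=1 B=1024 C=-15 D=0 ZF=0 PC=4
Step 20: PC=4 exec 'SUB C, 5'. After: A=1 B=1024 C=-20 D=0 ZF=0 PC=5
Step 21: PC=5 exec 'SUB A, 1'. After: A=0 B=1024 C=-20 D=0 ZF=1 PC=6
Step 22: PC=6 exec 'JNZ 2'. After: A=0 B=1024 C=-20 D=0 ZF=1 PC=7
Step 23: PC=7 exec 'MOV A, 3'. After: A=3 B=1024 C=-20 D=0 ZF=1 PC=8
Step 24: PC=8 exec 'MOV D, 3'. After: A=3 B=1024 C=-20 D=3 ZF=1 PC=9
Step 25: PC=9 exec 'HALT'. After: A=3 B=1024 C=-20 D=3 ZF=1 PC=9 HALTED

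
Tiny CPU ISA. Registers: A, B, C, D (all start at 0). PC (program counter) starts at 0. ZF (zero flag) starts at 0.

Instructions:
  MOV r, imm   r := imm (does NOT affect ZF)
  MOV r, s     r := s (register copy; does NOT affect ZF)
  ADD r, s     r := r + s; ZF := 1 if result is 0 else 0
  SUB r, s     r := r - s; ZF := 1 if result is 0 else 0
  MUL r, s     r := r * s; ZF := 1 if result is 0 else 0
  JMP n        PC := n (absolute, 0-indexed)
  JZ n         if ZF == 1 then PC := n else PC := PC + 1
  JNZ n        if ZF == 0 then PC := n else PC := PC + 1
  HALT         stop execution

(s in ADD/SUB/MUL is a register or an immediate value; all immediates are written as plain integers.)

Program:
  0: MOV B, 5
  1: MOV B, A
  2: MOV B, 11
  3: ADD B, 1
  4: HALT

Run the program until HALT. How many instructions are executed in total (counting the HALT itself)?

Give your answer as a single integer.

Answer: 5

Derivation:
Step 1: PC=0 exec 'MOV B, 5'. After: A=0 B=5 C=0 D=0 ZF=0 PC=1
Step 2: PC=1 exec 'MOV B, A'. After: A=0 B=0 C=0 D=0 ZF=0 PC=2
Step 3: PC=2 exec 'MOV B, 11'. After: A=0 B=11 C=0 D=0 ZF=0 PC=3
Step 4: PC=3 exec 'ADD B, 1'. After: A=0 B=12 C=0 D=0 ZF=0 PC=4
Step 5: PC=4 exec 'HALT'. After: A=0 B=12 C=0 D=0 ZF=0 PC=4 HALTED
Total instructions executed: 5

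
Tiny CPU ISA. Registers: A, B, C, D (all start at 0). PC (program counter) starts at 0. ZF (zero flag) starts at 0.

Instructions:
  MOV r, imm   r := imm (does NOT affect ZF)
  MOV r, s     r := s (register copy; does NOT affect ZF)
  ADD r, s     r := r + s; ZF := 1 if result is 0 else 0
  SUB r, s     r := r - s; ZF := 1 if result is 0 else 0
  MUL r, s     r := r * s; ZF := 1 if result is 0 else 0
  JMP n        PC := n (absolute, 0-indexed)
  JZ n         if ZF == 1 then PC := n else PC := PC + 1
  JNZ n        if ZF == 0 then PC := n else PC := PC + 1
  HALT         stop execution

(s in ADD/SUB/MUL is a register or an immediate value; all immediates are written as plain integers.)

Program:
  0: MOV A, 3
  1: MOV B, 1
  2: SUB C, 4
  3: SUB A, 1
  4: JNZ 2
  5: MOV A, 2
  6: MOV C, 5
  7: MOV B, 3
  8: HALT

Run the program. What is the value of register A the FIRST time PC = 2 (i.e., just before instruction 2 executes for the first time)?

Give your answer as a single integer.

Step 1: PC=0 exec 'MOV A, 3'. After: A=3 B=0 C=0 D=0 ZF=0 PC=1
Step 2: PC=1 exec 'MOV B, 1'. After: A=3 B=1 C=0 D=0 ZF=0 PC=2
First time PC=2: A=3

3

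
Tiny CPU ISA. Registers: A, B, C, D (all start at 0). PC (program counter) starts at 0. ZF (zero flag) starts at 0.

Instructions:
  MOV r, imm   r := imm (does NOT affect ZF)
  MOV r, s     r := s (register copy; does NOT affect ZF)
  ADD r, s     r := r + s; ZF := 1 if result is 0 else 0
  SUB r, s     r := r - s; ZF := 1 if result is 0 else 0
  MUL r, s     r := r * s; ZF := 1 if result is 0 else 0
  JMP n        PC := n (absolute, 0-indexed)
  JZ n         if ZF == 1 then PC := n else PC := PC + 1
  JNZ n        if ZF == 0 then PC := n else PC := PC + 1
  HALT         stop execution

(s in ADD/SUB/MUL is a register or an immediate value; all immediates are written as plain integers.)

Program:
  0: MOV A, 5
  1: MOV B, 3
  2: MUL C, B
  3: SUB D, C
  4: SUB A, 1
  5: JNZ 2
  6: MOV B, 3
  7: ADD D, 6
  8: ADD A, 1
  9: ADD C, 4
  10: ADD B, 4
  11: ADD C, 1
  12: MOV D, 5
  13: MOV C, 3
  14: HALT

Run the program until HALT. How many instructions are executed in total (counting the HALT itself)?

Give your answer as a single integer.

Step 1: PC=0 exec 'MOV A, 5'. After: A=5 B=0 C=0 D=0 ZF=0 PC=1
Step 2: PC=1 exec 'MOV B, 3'. After: A=5 B=3 C=0 D=0 ZF=0 PC=2
Step 3: PC=2 exec 'MUL C, B'. After: A=5 B=3 C=0 D=0 ZF=1 PC=3
Step 4: PC=3 exec 'SUB D, C'. After: A=5 B=3 C=0 D=0 ZF=1 PC=4
Step 5: PC=4 exec 'SUB A, 1'. After: A=4 B=3 C=0 D=0 ZF=0 PC=5
Step 6: PC=5 exec 'JNZ 2'. After: A=4 B=3 C=0 D=0 ZF=0 PC=2
Step 7: PC=2 exec 'MUL C, B'. After: A=4 B=3 C=0 D=0 ZF=1 PC=3
Step 8: PC=3 exec 'SUB D, C'. After: A=4 B=3 C=0 D=0 ZF=1 PC=4
Step 9: PC=4 exec 'SUB A, 1'. After: A=3 B=3 C=0 D=0 ZF=0 PC=5
Step 10: PC=5 exec 'JNZ 2'. After: A=3 B=3 C=0 D=0 ZF=0 PC=2
Step 11: PC=2 exec 'MUL C, B'. After: A=3 B=3 C=0 D=0 ZF=1 PC=3
Step 12: PC=3 exec 'SUB D, C'. After: A=3 B=3 C=0 D=0 ZF=1 PC=4
Step 13: PC=4 exec 'SUB A, 1'. After: A=2 B=3 C=0 D=0 ZF=0 PC=5
Step 14: PC=5 exec 'JNZ 2'. After: A=2 B=3 C=0 D=0 ZF=0 PC=2
Step 15: PC=2 exec 'MUL C, B'. After: A=2 B=3 C=0 D=0 ZF=1 PC=3
Step 16: PC=3 exec 'SUB D, C'. After: A=2 B=3 C=0 D=0 ZF=1 PC=4
Step 17: PC=4 exec 'SUB A, 1'. After: A=1 B=3 C=0 D=0 ZF=0 PC=5
Step 18: PC=5 exec 'JNZ 2'. After: A=1 B=3 C=0 D=0 ZF=0 PC=2
Step 19: PC=2 exec 'MUL C, B'. After: A=1 B=3 C=0 D=0 ZF=1 PC=3
Step 20: PC=3 exec 'SUB D, C'. After: A=1 B=3 C=0 D=0 ZF=1 PC=4
Step 21: PC=4 exec 'SUB A, 1'. After: A=0 B=3 C=0 D=0 ZF=1 PC=5
Step 22: PC=5 exec 'JNZ 2'. After: A=0 B=3 C=0 D=0 ZF=1 PC=6
Step 23: PC=6 exec 'MOV B, 3'. After: A=0 B=3 C=0 D=0 ZF=1 PC=7
Step 24: PC=7 exec 'ADD D, 6'. After: A=0 B=3 C=0 D=6 ZF=0 PC=8
Step 25: PC=8 exec 'ADD A, 1'. After: A=1 B=3 C=0 D=6 ZF=0 PC=9
Step 26: PC=9 exec 'ADD C, 4'. After: A=1 B=3 C=4 D=6 ZF=0 PC=10
Step 27: PC=10 exec 'ADD B, 4'. After: A=1 B=7 C=4 D=6 ZF=0 PC=11
Step 28: PC=11 exec 'ADD C, 1'. After: A=1 B=7 C=5 D=6 ZF=0 PC=12
Step 29: PC=12 exec 'MOV D, 5'. After: A=1 B=7 C=5 D=5 ZF=0 PC=13
Step 30: PC=13 exec 'MOV C, 3'. After: A=1 B=7 C=3 D=5 ZF=0 PC=14
Step 31: PC=14 exec 'HALT'. After: A=1 B=7 C=3 D=5 ZF=0 PC=14 HALTED
Total instructions executed: 31

Answer: 31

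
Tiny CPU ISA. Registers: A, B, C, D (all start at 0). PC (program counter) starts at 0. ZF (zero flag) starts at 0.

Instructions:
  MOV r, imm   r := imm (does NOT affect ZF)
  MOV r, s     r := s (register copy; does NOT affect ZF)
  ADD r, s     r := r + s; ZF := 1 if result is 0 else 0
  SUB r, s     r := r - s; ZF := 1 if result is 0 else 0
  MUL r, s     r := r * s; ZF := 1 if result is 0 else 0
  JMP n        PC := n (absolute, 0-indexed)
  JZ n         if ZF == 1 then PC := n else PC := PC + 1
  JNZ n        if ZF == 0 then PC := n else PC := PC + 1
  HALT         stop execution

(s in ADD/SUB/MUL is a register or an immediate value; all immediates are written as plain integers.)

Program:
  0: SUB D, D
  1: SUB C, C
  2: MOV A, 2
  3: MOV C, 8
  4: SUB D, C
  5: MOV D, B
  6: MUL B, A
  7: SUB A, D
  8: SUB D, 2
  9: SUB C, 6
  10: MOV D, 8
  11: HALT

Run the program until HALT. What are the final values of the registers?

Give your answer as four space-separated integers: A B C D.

Answer: 2 0 2 8

Derivation:
Step 1: PC=0 exec 'SUB D, D'. After: A=0 B=0 C=0 D=0 ZF=1 PC=1
Step 2: PC=1 exec 'SUB C, C'. After: A=0 B=0 C=0 D=0 ZF=1 PC=2
Step 3: PC=2 exec 'MOV A, 2'. After: A=2 B=0 C=0 D=0 ZF=1 PC=3
Step 4: PC=3 exec 'MOV C, 8'. After: A=2 B=0 C=8 D=0 ZF=1 PC=4
Step 5: PC=4 exec 'SUB D, C'. After: A=2 B=0 C=8 D=-8 ZF=0 PC=5
Step 6: PC=5 exec 'MOV D, B'. After: A=2 B=0 C=8 D=0 ZF=0 PC=6
Step 7: PC=6 exec 'MUL B, A'. After: A=2 B=0 C=8 D=0 ZF=1 PC=7
Step 8: PC=7 exec 'SUB A, D'. After: A=2 B=0 C=8 D=0 ZF=0 PC=8
Step 9: PC=8 exec 'SUB D, 2'. After: A=2 B=0 C=8 D=-2 ZF=0 PC=9
Step 10: PC=9 exec 'SUB C, 6'. After: A=2 B=0 C=2 D=-2 ZF=0 PC=10
Step 11: PC=10 exec 'MOV D, 8'. After: A=2 B=0 C=2 D=8 ZF=0 PC=11
Step 12: PC=11 exec 'HALT'. After: A=2 B=0 C=2 D=8 ZF=0 PC=11 HALTED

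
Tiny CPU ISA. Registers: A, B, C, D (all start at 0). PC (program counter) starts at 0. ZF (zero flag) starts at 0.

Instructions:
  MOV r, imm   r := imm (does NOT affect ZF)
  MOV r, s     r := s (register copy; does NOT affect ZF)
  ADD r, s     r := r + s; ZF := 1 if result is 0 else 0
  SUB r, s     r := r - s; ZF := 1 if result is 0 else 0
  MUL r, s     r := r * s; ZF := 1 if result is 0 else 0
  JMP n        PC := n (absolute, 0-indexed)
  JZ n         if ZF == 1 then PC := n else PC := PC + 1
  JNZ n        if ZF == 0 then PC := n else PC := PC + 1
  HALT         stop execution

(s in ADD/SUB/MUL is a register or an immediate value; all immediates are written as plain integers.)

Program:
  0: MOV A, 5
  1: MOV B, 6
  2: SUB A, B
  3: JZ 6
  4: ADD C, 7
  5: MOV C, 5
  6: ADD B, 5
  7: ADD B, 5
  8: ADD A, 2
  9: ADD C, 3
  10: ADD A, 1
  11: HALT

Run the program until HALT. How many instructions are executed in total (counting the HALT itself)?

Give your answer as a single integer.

Answer: 12

Derivation:
Step 1: PC=0 exec 'MOV A, 5'. After: A=5 B=0 C=0 D=0 ZF=0 PC=1
Step 2: PC=1 exec 'MOV B, 6'. After: A=5 B=6 C=0 D=0 ZF=0 PC=2
Step 3: PC=2 exec 'SUB A, B'. After: A=-1 B=6 C=0 D=0 ZF=0 PC=3
Step 4: PC=3 exec 'JZ 6'. After: A=-1 B=6 C=0 D=0 ZF=0 PC=4
Step 5: PC=4 exec 'ADD C, 7'. After: A=-1 B=6 C=7 D=0 ZF=0 PC=5
Step 6: PC=5 exec 'MOV C, 5'. After: A=-1 B=6 C=5 D=0 ZF=0 PC=6
Step 7: PC=6 exec 'ADD B, 5'. After: A=-1 B=11 C=5 D=0 ZF=0 PC=7
Step 8: PC=7 exec 'ADD B, 5'. After: A=-1 B=16 C=5 D=0 ZF=0 PC=8
Step 9: PC=8 exec 'ADD A, 2'. After: A=1 B=16 C=5 D=0 ZF=0 PC=9
Step 10: PC=9 exec 'ADD C, 3'. After: A=1 B=16 C=8 D=0 ZF=0 PC=10
Step 11: PC=10 exec 'ADD A, 1'. After: A=2 B=16 C=8 D=0 ZF=0 PC=11
Step 12: PC=11 exec 'HALT'. After: A=2 B=16 C=8 D=0 ZF=0 PC=11 HALTED
Total instructions executed: 12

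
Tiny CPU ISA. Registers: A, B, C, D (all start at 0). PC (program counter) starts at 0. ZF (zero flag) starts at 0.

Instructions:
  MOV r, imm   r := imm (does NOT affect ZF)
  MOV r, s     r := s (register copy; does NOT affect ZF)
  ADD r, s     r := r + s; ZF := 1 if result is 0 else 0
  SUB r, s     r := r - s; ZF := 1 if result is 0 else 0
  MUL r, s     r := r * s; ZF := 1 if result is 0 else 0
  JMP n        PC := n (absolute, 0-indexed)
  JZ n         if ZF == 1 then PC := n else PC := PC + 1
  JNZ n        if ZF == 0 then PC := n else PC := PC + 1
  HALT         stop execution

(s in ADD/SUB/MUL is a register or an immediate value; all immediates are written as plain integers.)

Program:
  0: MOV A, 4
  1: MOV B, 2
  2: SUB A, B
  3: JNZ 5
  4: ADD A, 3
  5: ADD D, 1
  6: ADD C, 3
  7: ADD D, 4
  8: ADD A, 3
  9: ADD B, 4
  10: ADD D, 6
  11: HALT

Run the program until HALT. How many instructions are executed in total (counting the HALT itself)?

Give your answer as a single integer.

Step 1: PC=0 exec 'MOV A, 4'. After: A=4 B=0 C=0 D=0 ZF=0 PC=1
Step 2: PC=1 exec 'MOV B, 2'. After: A=4 B=2 C=0 D=0 ZF=0 PC=2
Step 3: PC=2 exec 'SUB A, B'. After: A=2 B=2 C=0 D=0 ZF=0 PC=3
Step 4: PC=3 exec 'JNZ 5'. After: A=2 B=2 C=0 D=0 ZF=0 PC=5
Step 5: PC=5 exec 'ADD D, 1'. After: A=2 B=2 C=0 D=1 ZF=0 PC=6
Step 6: PC=6 exec 'ADD C, 3'. After: A=2 B=2 C=3 D=1 ZF=0 PC=7
Step 7: PC=7 exec 'ADD D, 4'. After: A=2 B=2 C=3 D=5 ZF=0 PC=8
Step 8: PC=8 exec 'ADD A, 3'. After: A=5 B=2 C=3 D=5 ZF=0 PC=9
Step 9: PC=9 exec 'ADD B, 4'. After: A=5 B=6 C=3 D=5 ZF=0 PC=10
Step 10: PC=10 exec 'ADD D, 6'. After: A=5 B=6 C=3 D=11 ZF=0 PC=11
Step 11: PC=11 exec 'HALT'. After: A=5 B=6 C=3 D=11 ZF=0 PC=11 HALTED
Total instructions executed: 11

Answer: 11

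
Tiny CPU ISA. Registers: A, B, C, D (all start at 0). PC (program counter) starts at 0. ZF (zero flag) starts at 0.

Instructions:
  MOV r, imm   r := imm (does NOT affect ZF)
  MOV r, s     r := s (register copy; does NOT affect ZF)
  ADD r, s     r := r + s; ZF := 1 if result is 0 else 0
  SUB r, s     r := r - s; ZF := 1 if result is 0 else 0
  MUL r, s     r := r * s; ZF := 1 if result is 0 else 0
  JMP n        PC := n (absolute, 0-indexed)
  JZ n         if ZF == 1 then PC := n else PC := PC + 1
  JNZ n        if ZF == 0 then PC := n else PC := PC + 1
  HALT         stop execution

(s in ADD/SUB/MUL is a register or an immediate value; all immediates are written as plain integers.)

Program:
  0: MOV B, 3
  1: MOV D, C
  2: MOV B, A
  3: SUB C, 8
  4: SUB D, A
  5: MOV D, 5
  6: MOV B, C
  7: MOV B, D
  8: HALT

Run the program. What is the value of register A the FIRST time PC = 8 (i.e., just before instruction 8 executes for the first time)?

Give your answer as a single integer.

Step 1: PC=0 exec 'MOV B, 3'. After: A=0 B=3 C=0 D=0 ZF=0 PC=1
Step 2: PC=1 exec 'MOV D, C'. After: A=0 B=3 C=0 D=0 ZF=0 PC=2
Step 3: PC=2 exec 'MOV B, A'. After: A=0 B=0 C=0 D=0 ZF=0 PC=3
Step 4: PC=3 exec 'SUB C, 8'. After: A=0 B=0 C=-8 D=0 ZF=0 PC=4
Step 5: PC=4 exec 'SUB D, A'. After: A=0 B=0 C=-8 D=0 ZF=1 PC=5
Step 6: PC=5 exec 'MOV D, 5'. After: A=0 B=0 C=-8 D=5 ZF=1 PC=6
Step 7: PC=6 exec 'MOV B, C'. After: A=0 B=-8 C=-8 D=5 ZF=1 PC=7
Step 8: PC=7 exec 'MOV B, D'. After: A=0 B=5 C=-8 D=5 ZF=1 PC=8
First time PC=8: A=0

0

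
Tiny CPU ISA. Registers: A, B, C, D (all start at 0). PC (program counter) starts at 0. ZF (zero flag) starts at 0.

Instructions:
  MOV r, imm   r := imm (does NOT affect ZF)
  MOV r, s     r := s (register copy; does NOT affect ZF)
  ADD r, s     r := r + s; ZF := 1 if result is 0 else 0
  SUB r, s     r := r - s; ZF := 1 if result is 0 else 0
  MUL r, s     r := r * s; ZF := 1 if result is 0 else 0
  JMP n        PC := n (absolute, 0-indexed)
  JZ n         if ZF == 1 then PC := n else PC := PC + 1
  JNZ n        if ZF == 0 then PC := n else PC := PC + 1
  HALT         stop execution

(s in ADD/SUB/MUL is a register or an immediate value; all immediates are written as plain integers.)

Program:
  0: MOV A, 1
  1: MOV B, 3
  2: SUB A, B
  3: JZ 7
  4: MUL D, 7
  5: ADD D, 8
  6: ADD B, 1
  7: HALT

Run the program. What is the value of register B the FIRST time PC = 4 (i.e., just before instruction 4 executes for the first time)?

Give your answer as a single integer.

Step 1: PC=0 exec 'MOV A, 1'. After: A=1 B=0 C=0 D=0 ZF=0 PC=1
Step 2: PC=1 exec 'MOV B, 3'. After: A=1 B=3 C=0 D=0 ZF=0 PC=2
Step 3: PC=2 exec 'SUB A, B'. After: A=-2 B=3 C=0 D=0 ZF=0 PC=3
Step 4: PC=3 exec 'JZ 7'. After: A=-2 B=3 C=0 D=0 ZF=0 PC=4
First time PC=4: B=3

3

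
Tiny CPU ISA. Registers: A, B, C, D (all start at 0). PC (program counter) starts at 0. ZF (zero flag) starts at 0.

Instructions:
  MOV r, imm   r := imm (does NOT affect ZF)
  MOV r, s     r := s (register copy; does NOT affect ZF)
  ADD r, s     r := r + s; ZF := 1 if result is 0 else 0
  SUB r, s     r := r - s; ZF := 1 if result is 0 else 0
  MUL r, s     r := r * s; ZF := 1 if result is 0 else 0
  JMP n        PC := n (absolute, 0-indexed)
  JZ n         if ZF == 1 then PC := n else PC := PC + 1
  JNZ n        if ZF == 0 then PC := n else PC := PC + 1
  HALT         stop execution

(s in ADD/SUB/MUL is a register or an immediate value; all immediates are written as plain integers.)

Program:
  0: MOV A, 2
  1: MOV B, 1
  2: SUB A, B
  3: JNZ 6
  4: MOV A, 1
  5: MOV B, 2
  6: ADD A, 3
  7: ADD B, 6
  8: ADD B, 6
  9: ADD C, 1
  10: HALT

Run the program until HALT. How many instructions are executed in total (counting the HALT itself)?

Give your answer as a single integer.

Answer: 9

Derivation:
Step 1: PC=0 exec 'MOV A, 2'. After: A=2 B=0 C=0 D=0 ZF=0 PC=1
Step 2: PC=1 exec 'MOV B, 1'. After: A=2 B=1 C=0 D=0 ZF=0 PC=2
Step 3: PC=2 exec 'SUB A, B'. After: A=1 B=1 C=0 D=0 ZF=0 PC=3
Step 4: PC=3 exec 'JNZ 6'. After: A=1 B=1 C=0 D=0 ZF=0 PC=6
Step 5: PC=6 exec 'ADD A, 3'. After: A=4 B=1 C=0 D=0 ZF=0 PC=7
Step 6: PC=7 exec 'ADD B, 6'. After: A=4 B=7 C=0 D=0 ZF=0 PC=8
Step 7: PC=8 exec 'ADD B, 6'. After: A=4 B=13 C=0 D=0 ZF=0 PC=9
Step 8: PC=9 exec 'ADD C, 1'. After: A=4 B=13 C=1 D=0 ZF=0 PC=10
Step 9: PC=10 exec 'HALT'. After: A=4 B=13 C=1 D=0 ZF=0 PC=10 HALTED
Total instructions executed: 9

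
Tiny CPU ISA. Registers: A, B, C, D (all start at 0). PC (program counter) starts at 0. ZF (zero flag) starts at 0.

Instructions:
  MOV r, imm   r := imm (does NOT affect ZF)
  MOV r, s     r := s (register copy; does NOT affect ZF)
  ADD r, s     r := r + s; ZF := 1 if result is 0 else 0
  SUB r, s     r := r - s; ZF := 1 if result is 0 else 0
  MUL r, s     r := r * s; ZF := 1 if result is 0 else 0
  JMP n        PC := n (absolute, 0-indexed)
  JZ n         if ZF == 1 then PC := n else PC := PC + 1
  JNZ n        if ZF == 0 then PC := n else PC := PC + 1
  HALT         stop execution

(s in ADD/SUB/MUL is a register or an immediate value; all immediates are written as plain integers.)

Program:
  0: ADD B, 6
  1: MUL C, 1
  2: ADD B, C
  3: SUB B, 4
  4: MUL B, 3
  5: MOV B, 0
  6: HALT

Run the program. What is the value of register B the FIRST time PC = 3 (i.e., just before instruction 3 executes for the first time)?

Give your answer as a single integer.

Step 1: PC=0 exec 'ADD B, 6'. After: A=0 B=6 C=0 D=0 ZF=0 PC=1
Step 2: PC=1 exec 'MUL C, 1'. After: A=0 B=6 C=0 D=0 ZF=1 PC=2
Step 3: PC=2 exec 'ADD B, C'. After: A=0 B=6 C=0 D=0 ZF=0 PC=3
First time PC=3: B=6

6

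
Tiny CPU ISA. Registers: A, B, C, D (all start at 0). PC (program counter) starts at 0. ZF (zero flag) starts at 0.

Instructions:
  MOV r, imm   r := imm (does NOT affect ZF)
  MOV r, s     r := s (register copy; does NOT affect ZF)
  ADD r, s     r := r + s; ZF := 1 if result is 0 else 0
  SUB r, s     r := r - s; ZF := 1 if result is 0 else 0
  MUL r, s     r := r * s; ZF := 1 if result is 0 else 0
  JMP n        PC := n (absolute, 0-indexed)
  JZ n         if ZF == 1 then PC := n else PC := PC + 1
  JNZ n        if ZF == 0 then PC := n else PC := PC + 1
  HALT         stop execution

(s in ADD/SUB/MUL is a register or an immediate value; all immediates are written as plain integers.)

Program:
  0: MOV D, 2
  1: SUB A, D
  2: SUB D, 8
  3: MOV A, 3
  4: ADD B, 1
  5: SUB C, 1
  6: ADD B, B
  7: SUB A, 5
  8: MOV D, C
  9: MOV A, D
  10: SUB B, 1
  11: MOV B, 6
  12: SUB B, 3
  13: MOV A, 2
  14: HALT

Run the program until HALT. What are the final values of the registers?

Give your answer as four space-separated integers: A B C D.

Answer: 2 3 -1 -1

Derivation:
Step 1: PC=0 exec 'MOV D, 2'. After: A=0 B=0 C=0 D=2 ZF=0 PC=1
Step 2: PC=1 exec 'SUB A, D'. After: A=-2 B=0 C=0 D=2 ZF=0 PC=2
Step 3: PC=2 exec 'SUB D, 8'. After: A=-2 B=0 C=0 D=-6 ZF=0 PC=3
Step 4: PC=3 exec 'MOV A, 3'. After: A=3 B=0 C=0 D=-6 ZF=0 PC=4
Step 5: PC=4 exec 'ADD B, 1'. After: A=3 B=1 C=0 D=-6 ZF=0 PC=5
Step 6: PC=5 exec 'SUB C, 1'. After: A=3 B=1 C=-1 D=-6 ZF=0 PC=6
Step 7: PC=6 exec 'ADD B, B'. After: A=3 B=2 C=-1 D=-6 ZF=0 PC=7
Step 8: PC=7 exec 'SUB A, 5'. After: A=-2 B=2 C=-1 D=-6 ZF=0 PC=8
Step 9: PC=8 exec 'MOV D, C'. After: A=-2 B=2 C=-1 D=-1 ZF=0 PC=9
Step 10: PC=9 exec 'MOV A, D'. After: A=-1 B=2 C=-1 D=-1 ZF=0 PC=10
Step 11: PC=10 exec 'SUB B, 1'. After: A=-1 B=1 C=-1 D=-1 ZF=0 PC=11
Step 12: PC=11 exec 'MOV B, 6'. After: A=-1 B=6 C=-1 D=-1 ZF=0 PC=12
Step 13: PC=12 exec 'SUB B, 3'. After: A=-1 B=3 C=-1 D=-1 ZF=0 PC=13
Step 14: PC=13 exec 'MOV A, 2'. After: A=2 B=3 C=-1 D=-1 ZF=0 PC=14
Step 15: PC=14 exec 'HALT'. After: A=2 B=3 C=-1 D=-1 ZF=0 PC=14 HALTED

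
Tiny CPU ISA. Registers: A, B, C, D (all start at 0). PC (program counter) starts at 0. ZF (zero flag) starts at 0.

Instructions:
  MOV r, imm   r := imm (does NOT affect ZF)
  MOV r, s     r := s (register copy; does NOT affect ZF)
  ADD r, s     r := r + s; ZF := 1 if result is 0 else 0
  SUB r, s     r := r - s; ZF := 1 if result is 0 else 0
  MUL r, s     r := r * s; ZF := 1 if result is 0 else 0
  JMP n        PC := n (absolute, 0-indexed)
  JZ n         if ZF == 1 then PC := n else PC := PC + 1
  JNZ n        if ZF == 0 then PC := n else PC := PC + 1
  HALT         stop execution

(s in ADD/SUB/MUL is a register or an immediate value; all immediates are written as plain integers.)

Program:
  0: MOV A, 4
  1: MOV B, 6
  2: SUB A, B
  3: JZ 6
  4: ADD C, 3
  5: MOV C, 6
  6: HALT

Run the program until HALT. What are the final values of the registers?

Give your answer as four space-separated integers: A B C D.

Step 1: PC=0 exec 'MOV A, 4'. After: A=4 B=0 C=0 D=0 ZF=0 PC=1
Step 2: PC=1 exec 'MOV B, 6'. After: A=4 B=6 C=0 D=0 ZF=0 PC=2
Step 3: PC=2 exec 'SUB A, B'. After: A=-2 B=6 C=0 D=0 ZF=0 PC=3
Step 4: PC=3 exec 'JZ 6'. After: A=-2 B=6 C=0 D=0 ZF=0 PC=4
Step 5: PC=4 exec 'ADD C, 3'. After: A=-2 B=6 C=3 D=0 ZF=0 PC=5
Step 6: PC=5 exec 'MOV C, 6'. After: A=-2 B=6 C=6 D=0 ZF=0 PC=6
Step 7: PC=6 exec 'HALT'. After: A=-2 B=6 C=6 D=0 ZF=0 PC=6 HALTED

Answer: -2 6 6 0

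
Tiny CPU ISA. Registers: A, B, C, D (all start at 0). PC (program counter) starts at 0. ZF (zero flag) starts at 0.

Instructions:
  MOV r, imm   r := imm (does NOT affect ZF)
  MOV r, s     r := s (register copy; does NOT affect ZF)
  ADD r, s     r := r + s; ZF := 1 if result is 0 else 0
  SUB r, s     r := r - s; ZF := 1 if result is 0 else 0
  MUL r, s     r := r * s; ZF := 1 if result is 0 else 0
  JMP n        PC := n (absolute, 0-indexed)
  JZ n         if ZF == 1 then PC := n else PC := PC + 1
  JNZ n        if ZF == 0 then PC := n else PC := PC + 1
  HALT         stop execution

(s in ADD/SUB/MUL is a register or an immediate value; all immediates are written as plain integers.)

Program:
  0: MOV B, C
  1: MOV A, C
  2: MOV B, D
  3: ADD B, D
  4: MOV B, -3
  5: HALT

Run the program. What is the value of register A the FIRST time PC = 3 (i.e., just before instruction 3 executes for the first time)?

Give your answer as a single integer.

Step 1: PC=0 exec 'MOV B, C'. After: A=0 B=0 C=0 D=0 ZF=0 PC=1
Step 2: PC=1 exec 'MOV A, C'. After: A=0 B=0 C=0 D=0 ZF=0 PC=2
Step 3: PC=2 exec 'MOV B, D'. After: A=0 B=0 C=0 D=0 ZF=0 PC=3
First time PC=3: A=0

0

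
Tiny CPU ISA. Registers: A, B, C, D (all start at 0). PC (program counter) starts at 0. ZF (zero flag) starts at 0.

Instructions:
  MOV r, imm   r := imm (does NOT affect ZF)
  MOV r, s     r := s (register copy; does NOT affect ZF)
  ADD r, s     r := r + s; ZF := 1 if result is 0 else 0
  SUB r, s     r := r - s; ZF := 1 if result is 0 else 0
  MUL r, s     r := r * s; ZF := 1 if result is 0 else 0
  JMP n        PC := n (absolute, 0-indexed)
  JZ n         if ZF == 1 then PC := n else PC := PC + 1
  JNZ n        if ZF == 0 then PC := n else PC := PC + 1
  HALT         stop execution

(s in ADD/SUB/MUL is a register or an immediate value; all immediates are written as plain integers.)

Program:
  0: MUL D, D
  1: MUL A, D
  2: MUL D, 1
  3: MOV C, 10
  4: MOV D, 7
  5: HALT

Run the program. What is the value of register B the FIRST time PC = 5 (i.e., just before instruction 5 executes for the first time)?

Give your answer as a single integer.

Step 1: PC=0 exec 'MUL D, D'. After: A=0 B=0 C=0 D=0 ZF=1 PC=1
Step 2: PC=1 exec 'MUL A, D'. After: A=0 B=0 C=0 D=0 ZF=1 PC=2
Step 3: PC=2 exec 'MUL D, 1'. After: A=0 B=0 C=0 D=0 ZF=1 PC=3
Step 4: PC=3 exec 'MOV C, 10'. After: A=0 B=0 C=10 D=0 ZF=1 PC=4
Step 5: PC=4 exec 'MOV D, 7'. After: A=0 B=0 C=10 D=7 ZF=1 PC=5
First time PC=5: B=0

0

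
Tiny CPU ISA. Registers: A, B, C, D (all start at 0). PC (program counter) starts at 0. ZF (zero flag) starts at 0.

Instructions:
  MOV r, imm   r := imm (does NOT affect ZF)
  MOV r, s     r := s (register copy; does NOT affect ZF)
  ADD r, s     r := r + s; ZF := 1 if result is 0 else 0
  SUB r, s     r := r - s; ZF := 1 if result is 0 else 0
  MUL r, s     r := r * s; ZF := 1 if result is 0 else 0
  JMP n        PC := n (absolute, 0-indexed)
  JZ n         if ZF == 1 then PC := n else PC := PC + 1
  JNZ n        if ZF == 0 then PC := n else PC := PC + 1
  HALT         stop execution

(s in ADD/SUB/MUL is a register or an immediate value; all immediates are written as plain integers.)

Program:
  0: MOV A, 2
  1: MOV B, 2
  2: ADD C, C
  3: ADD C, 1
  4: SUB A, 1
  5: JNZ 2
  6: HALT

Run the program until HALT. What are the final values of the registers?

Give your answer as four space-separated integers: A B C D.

Step 1: PC=0 exec 'MOV A, 2'. After: A=2 B=0 C=0 D=0 ZF=0 PC=1
Step 2: PC=1 exec 'MOV B, 2'. After: A=2 B=2 C=0 D=0 ZF=0 PC=2
Step 3: PC=2 exec 'ADD C, C'. After: A=2 B=2 C=0 D=0 ZF=1 PC=3
Step 4: PC=3 exec 'ADD C, 1'. After: A=2 B=2 C=1 D=0 ZF=0 PC=4
Step 5: PC=4 exec 'SUB A, 1'. After: A=1 B=2 C=1 D=0 ZF=0 PC=5
Step 6: PC=5 exec 'JNZ 2'. After: A=1 B=2 C=1 D=0 ZF=0 PC=2
Step 7: PC=2 exec 'ADD C, C'. After: A=1 B=2 C=2 D=0 ZF=0 PC=3
Step 8: PC=3 exec 'ADD C, 1'. After: A=1 B=2 C=3 D=0 ZF=0 PC=4
Step 9: PC=4 exec 'SUB A, 1'. After: A=0 B=2 C=3 D=0 ZF=1 PC=5
Step 10: PC=5 exec 'JNZ 2'. After: A=0 B=2 C=3 D=0 ZF=1 PC=6
Step 11: PC=6 exec 'HALT'. After: A=0 B=2 C=3 D=0 ZF=1 PC=6 HALTED

Answer: 0 2 3 0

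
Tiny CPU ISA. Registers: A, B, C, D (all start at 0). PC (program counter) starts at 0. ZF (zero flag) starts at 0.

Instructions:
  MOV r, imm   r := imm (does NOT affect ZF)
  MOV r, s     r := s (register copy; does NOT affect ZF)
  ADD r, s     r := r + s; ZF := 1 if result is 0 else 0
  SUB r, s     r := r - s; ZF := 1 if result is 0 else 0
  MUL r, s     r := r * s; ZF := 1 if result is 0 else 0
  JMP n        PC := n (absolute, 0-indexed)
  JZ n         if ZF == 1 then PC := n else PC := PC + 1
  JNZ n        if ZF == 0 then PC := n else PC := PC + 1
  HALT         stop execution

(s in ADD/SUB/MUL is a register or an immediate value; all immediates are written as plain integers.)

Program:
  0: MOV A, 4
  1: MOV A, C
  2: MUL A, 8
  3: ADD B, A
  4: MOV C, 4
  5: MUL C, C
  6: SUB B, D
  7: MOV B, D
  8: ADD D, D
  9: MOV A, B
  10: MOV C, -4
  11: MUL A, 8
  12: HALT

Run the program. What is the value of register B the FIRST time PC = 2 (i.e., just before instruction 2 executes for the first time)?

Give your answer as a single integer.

Step 1: PC=0 exec 'MOV A, 4'. After: A=4 B=0 C=0 D=0 ZF=0 PC=1
Step 2: PC=1 exec 'MOV A, C'. After: A=0 B=0 C=0 D=0 ZF=0 PC=2
First time PC=2: B=0

0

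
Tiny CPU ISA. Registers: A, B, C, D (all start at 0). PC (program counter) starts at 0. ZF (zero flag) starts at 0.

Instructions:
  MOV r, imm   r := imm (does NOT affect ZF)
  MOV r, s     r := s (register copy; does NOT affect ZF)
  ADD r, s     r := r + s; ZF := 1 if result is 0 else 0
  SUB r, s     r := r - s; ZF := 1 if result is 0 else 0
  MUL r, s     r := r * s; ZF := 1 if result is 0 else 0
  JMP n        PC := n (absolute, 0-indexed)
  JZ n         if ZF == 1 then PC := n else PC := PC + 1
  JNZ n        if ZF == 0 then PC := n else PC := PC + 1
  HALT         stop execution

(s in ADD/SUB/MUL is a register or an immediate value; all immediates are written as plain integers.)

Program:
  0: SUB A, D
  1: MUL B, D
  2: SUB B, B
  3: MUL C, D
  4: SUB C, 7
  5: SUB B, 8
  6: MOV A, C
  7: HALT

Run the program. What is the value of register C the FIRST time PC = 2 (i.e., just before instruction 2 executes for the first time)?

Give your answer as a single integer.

Step 1: PC=0 exec 'SUB A, D'. After: A=0 B=0 C=0 D=0 ZF=1 PC=1
Step 2: PC=1 exec 'MUL B, D'. After: A=0 B=0 C=0 D=0 ZF=1 PC=2
First time PC=2: C=0

0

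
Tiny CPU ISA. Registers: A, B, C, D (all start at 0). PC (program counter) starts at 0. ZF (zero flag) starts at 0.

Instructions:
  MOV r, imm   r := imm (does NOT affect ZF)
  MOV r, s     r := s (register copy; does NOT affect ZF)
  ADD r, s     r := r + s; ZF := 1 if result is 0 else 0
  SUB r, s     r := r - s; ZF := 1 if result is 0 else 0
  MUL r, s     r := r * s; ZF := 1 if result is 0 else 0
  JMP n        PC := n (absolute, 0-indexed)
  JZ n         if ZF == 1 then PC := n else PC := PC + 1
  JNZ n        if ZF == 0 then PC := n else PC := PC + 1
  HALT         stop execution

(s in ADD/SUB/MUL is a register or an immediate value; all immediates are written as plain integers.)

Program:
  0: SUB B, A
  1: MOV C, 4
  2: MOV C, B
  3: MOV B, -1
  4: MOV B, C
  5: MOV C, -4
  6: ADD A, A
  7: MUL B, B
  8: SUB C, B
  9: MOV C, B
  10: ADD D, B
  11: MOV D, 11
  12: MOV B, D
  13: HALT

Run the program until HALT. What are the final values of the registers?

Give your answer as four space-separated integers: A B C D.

Step 1: PC=0 exec 'SUB B, A'. After: A=0 B=0 C=0 D=0 ZF=1 PC=1
Step 2: PC=1 exec 'MOV C, 4'. After: A=0 B=0 C=4 D=0 ZF=1 PC=2
Step 3: PC=2 exec 'MOV C, B'. After: A=0 B=0 C=0 D=0 ZF=1 PC=3
Step 4: PC=3 exec 'MOV B, -1'. After: A=0 B=-1 C=0 D=0 ZF=1 PC=4
Step 5: PC=4 exec 'MOV B, C'. After: A=0 B=0 C=0 D=0 ZF=1 PC=5
Step 6: PC=5 exec 'MOV C, -4'. After: A=0 B=0 C=-4 D=0 ZF=1 PC=6
Step 7: PC=6 exec 'ADD A, A'. After: A=0 B=0 C=-4 D=0 ZF=1 PC=7
Step 8: PC=7 exec 'MUL B, B'. After: A=0 B=0 C=-4 D=0 ZF=1 PC=8
Step 9: PC=8 exec 'SUB C, B'. After: A=0 B=0 C=-4 D=0 ZF=0 PC=9
Step 10: PC=9 exec 'MOV C, B'. After: A=0 B=0 C=0 D=0 ZF=0 PC=10
Step 11: PC=10 exec 'ADD D, B'. After: A=0 B=0 C=0 D=0 ZF=1 PC=11
Step 12: PC=11 exec 'MOV D, 11'. After: A=0 B=0 C=0 D=11 ZF=1 PC=12
Step 13: PC=12 exec 'MOV B, D'. After: A=0 B=11 C=0 D=11 ZF=1 PC=13
Step 14: PC=13 exec 'HALT'. After: A=0 B=11 C=0 D=11 ZF=1 PC=13 HALTED

Answer: 0 11 0 11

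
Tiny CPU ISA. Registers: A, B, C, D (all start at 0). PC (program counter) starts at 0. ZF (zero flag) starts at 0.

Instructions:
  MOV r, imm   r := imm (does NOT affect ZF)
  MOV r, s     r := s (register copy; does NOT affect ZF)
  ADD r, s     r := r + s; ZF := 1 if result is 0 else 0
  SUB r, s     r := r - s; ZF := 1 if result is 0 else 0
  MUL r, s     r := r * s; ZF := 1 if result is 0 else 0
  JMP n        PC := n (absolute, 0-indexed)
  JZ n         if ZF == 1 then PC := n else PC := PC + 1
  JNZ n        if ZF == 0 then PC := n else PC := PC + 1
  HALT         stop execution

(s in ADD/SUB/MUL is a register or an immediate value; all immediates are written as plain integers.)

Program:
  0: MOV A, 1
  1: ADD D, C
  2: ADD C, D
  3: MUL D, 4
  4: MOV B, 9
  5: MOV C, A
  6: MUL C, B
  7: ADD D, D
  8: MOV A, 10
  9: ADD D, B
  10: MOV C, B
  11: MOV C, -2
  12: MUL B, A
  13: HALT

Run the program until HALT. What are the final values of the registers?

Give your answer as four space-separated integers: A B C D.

Step 1: PC=0 exec 'MOV A, 1'. After: A=1 B=0 C=0 D=0 ZF=0 PC=1
Step 2: PC=1 exec 'ADD D, C'. After: A=1 B=0 C=0 D=0 ZF=1 PC=2
Step 3: PC=2 exec 'ADD C, D'. After: A=1 B=0 C=0 D=0 ZF=1 PC=3
Step 4: PC=3 exec 'MUL D, 4'. After: A=1 B=0 C=0 D=0 ZF=1 PC=4
Step 5: PC=4 exec 'MOV B, 9'. After: A=1 B=9 C=0 D=0 ZF=1 PC=5
Step 6: PC=5 exec 'MOV C, A'. After: A=1 B=9 C=1 D=0 ZF=1 PC=6
Step 7: PC=6 exec 'MUL C, B'. After: A=1 B=9 C=9 D=0 ZF=0 PC=7
Step 8: PC=7 exec 'ADD D, D'. After: A=1 B=9 C=9 D=0 ZF=1 PC=8
Step 9: PC=8 exec 'MOV A, 10'. After: A=10 B=9 C=9 D=0 ZF=1 PC=9
Step 10: PC=9 exec 'ADD D, B'. After: A=10 B=9 C=9 D=9 ZF=0 PC=10
Step 11: PC=10 exec 'MOV C, B'. After: A=10 B=9 C=9 D=9 ZF=0 PC=11
Step 12: PC=11 exec 'MOV C, -2'. After: A=10 B=9 C=-2 D=9 ZF=0 PC=12
Step 13: PC=12 exec 'MUL B, A'. After: A=10 B=90 C=-2 D=9 ZF=0 PC=13
Step 14: PC=13 exec 'HALT'. After: A=10 B=90 C=-2 D=9 ZF=0 PC=13 HALTED

Answer: 10 90 -2 9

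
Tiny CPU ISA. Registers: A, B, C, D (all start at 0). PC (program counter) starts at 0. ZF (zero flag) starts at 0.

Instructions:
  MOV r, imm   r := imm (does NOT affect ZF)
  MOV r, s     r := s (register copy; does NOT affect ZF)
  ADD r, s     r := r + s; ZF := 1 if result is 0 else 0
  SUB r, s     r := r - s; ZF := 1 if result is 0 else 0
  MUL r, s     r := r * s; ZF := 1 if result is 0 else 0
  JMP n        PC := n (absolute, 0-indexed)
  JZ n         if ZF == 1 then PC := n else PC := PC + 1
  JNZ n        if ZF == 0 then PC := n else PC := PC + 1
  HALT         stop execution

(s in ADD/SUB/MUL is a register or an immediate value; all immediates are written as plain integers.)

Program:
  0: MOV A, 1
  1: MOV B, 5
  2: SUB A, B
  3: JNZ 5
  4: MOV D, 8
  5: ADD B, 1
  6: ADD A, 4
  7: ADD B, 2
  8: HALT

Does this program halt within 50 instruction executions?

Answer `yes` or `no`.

Step 1: PC=0 exec 'MOV A, 1'. After: A=1 B=0 C=0 D=0 ZF=0 PC=1
Step 2: PC=1 exec 'MOV B, 5'. After: A=1 B=5 C=0 D=0 ZF=0 PC=2
Step 3: PC=2 exec 'SUB A, B'. After: A=-4 B=5 C=0 D=0 ZF=0 PC=3
Step 4: PC=3 exec 'JNZ 5'. After: A=-4 B=5 C=0 D=0 ZF=0 PC=5
Step 5: PC=5 exec 'ADD B, 1'. After: A=-4 B=6 C=0 D=0 ZF=0 PC=6
Step 6: PC=6 exec 'ADD A, 4'. After: A=0 B=6 C=0 D=0 ZF=1 PC=7
Step 7: PC=7 exec 'ADD B, 2'. After: A=0 B=8 C=0 D=0 ZF=0 PC=8
Step 8: PC=8 exec 'HALT'. After: A=0 B=8 C=0 D=0 ZF=0 PC=8 HALTED

Answer: yes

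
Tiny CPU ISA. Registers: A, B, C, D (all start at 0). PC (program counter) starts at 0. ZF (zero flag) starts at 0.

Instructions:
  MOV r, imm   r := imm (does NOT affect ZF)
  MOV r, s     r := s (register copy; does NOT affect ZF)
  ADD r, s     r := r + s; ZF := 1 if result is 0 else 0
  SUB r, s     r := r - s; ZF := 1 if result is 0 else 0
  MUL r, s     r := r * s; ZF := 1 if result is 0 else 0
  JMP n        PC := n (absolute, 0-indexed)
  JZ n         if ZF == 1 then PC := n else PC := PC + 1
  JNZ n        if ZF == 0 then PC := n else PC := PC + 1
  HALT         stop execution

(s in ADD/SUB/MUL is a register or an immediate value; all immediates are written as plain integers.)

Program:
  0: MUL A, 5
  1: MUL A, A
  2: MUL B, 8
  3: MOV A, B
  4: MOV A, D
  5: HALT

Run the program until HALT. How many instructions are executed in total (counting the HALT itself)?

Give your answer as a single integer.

Answer: 6

Derivation:
Step 1: PC=0 exec 'MUL A, 5'. After: A=0 B=0 C=0 D=0 ZF=1 PC=1
Step 2: PC=1 exec 'MUL A, A'. After: A=0 B=0 C=0 D=0 ZF=1 PC=2
Step 3: PC=2 exec 'MUL B, 8'. After: A=0 B=0 C=0 D=0 ZF=1 PC=3
Step 4: PC=3 exec 'MOV A, B'. After: A=0 B=0 C=0 D=0 ZF=1 PC=4
Step 5: PC=4 exec 'MOV A, D'. After: A=0 B=0 C=0 D=0 ZF=1 PC=5
Step 6: PC=5 exec 'HALT'. After: A=0 B=0 C=0 D=0 ZF=1 PC=5 HALTED
Total instructions executed: 6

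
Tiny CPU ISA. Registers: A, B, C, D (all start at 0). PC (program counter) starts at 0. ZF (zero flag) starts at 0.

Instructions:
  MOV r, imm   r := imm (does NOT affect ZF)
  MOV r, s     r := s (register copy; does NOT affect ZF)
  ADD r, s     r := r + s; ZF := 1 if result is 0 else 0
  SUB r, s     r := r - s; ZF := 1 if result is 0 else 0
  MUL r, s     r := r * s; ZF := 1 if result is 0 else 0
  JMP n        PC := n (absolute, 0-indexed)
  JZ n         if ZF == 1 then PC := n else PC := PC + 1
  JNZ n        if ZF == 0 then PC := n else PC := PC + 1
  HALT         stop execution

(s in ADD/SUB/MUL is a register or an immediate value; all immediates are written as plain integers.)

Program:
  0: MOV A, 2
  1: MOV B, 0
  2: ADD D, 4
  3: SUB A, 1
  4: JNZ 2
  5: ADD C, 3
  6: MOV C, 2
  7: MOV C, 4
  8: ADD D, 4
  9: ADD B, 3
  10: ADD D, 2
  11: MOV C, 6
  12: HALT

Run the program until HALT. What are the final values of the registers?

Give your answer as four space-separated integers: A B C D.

Answer: 0 3 6 14

Derivation:
Step 1: PC=0 exec 'MOV A, 2'. After: A=2 B=0 C=0 D=0 ZF=0 PC=1
Step 2: PC=1 exec 'MOV B, 0'. After: A=2 B=0 C=0 D=0 ZF=0 PC=2
Step 3: PC=2 exec 'ADD D, 4'. After: A=2 B=0 C=0 D=4 ZF=0 PC=3
Step 4: PC=3 exec 'SUB A, 1'. After: A=1 B=0 C=0 D=4 ZF=0 PC=4
Step 5: PC=4 exec 'JNZ 2'. After: A=1 B=0 C=0 D=4 ZF=0 PC=2
Step 6: PC=2 exec 'ADD D, 4'. After: A=1 B=0 C=0 D=8 ZF=0 PC=3
Step 7: PC=3 exec 'SUB A, 1'. After: A=0 B=0 C=0 D=8 ZF=1 PC=4
Step 8: PC=4 exec 'JNZ 2'. After: A=0 B=0 C=0 D=8 ZF=1 PC=5
Step 9: PC=5 exec 'ADD C, 3'. After: A=0 B=0 C=3 D=8 ZF=0 PC=6
Step 10: PC=6 exec 'MOV C, 2'. After: A=0 B=0 C=2 D=8 ZF=0 PC=7
Step 11: PC=7 exec 'MOV C, 4'. After: A=0 B=0 C=4 D=8 ZF=0 PC=8
Step 12: PC=8 exec 'ADD D, 4'. After: A=0 B=0 C=4 D=12 ZF=0 PC=9
Step 13: PC=9 exec 'ADD B, 3'. After: A=0 B=3 C=4 D=12 ZF=0 PC=10
Step 14: PC=10 exec 'ADD D, 2'. After: A=0 B=3 C=4 D=14 ZF=0 PC=11
Step 15: PC=11 exec 'MOV C, 6'. After: A=0 B=3 C=6 D=14 ZF=0 PC=12
Step 16: PC=12 exec 'HALT'. After: A=0 B=3 C=6 D=14 ZF=0 PC=12 HALTED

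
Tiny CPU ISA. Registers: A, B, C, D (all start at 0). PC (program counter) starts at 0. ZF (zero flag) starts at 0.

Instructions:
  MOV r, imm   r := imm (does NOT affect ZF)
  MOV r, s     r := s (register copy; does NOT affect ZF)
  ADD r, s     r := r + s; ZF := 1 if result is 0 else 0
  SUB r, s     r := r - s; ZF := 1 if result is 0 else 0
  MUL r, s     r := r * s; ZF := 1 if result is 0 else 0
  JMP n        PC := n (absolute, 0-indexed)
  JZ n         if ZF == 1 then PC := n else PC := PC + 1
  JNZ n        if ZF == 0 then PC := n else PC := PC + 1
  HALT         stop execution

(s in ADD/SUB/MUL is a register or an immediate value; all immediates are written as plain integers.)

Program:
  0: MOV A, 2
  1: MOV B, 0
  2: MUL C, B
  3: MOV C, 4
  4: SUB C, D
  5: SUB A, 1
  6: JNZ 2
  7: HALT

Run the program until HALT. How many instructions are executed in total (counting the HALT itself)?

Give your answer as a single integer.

Answer: 13

Derivation:
Step 1: PC=0 exec 'MOV A, 2'. After: A=2 B=0 C=0 D=0 ZF=0 PC=1
Step 2: PC=1 exec 'MOV B, 0'. After: A=2 B=0 C=0 D=0 ZF=0 PC=2
Step 3: PC=2 exec 'MUL C, B'. After: A=2 B=0 C=0 D=0 ZF=1 PC=3
Step 4: PC=3 exec 'MOV C, 4'. After: A=2 B=0 C=4 D=0 ZF=1 PC=4
Step 5: PC=4 exec 'SUB C, D'. After: A=2 B=0 C=4 D=0 ZF=0 PC=5
Step 6: PC=5 exec 'SUB A, 1'. After: A=1 B=0 C=4 D=0 ZF=0 PC=6
Step 7: PC=6 exec 'JNZ 2'. After: A=1 B=0 C=4 D=0 ZF=0 PC=2
Step 8: PC=2 exec 'MUL C, B'. After: A=1 B=0 C=0 D=0 ZF=1 PC=3
Step 9: PC=3 exec 'MOV C, 4'. After: A=1 B=0 C=4 D=0 ZF=1 PC=4
Step 10: PC=4 exec 'SUB C, D'. After: A=1 B=0 C=4 D=0 ZF=0 PC=5
Step 11: PC=5 exec 'SUB A, 1'. After: A=0 B=0 C=4 D=0 ZF=1 PC=6
Step 12: PC=6 exec 'JNZ 2'. After: A=0 B=0 C=4 D=0 ZF=1 PC=7
Step 13: PC=7 exec 'HALT'. After: A=0 B=0 C=4 D=0 ZF=1 PC=7 HALTED
Total instructions executed: 13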